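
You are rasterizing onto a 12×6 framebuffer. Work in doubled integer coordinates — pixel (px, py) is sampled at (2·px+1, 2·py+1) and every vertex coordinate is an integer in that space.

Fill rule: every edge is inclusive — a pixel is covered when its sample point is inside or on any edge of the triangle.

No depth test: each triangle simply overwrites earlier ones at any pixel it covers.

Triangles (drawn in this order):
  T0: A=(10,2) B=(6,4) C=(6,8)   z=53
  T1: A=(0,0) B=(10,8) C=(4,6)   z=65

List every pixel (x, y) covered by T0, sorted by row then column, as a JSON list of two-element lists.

T0:
  2·area = 16  (B↔C swapped to make it positive)
  edge (10, 2)→(6, 8): d=(-4,6) inclusive
  edge (6, 8)→(6, 4): d=(0,-4) inclusive
  edge (6, 4)→(10, 2): d=(4,-2) inclusive
    (4,1)@(9, 3): e=[2,12,2] → #
    (5,1)@(11, 3): e=[-10,20,6] → ·
    (3,2)@(7, 5): e=[6,4,6] → #
    (4,2)@(9, 5): e=[-6,12,10] → ·
    (3,3)@(7, 7): e=[-2,4,14] → ·
  covered (2 px):
    · · · · · · · · · · · ·
    · · · · # · · · · · · ·
    · · · # · · · · · · · ·
    · · · · · · · · · · · ·
    · · · · · · · · · · · ·
    · · · · · · · · · · · ·
T1:
  2·area = 28
  edge (0, 0)→(10, 8): d=(10,8) inclusive
  edge (10, 8)→(4, 6): d=(-6,-2) inclusive
  edge (4, 6)→(0, 0): d=(-4,-6) inclusive
    (0,0)@(1, 1): e=[2,24,2] → #
    (1,0)@(3, 1): e=[-14,28,14] → ·
    (0,1)@(1, 3): e=[22,12,-6] → ·
    (1,1)@(3, 3): e=[6,16,6] → #
    (2,1)@(5, 3): e=[-10,20,18] → ·
    (0,2)@(1, 5): e=[42,0,-14] → ·  [on edge]
    (1,2)@(3, 5): e=[26,4,-2] → ·
    (2,2)@(5, 5): e=[10,8,10] → #
    (3,2)@(7, 5): e=[-6,12,22] → ·
    (2,3)@(5, 7): e=[30,-4,2] → ·
    (3,3)@(7, 7): e=[14,0,14] → #  [on edge]
    (4,3)@(9, 7): e=[-2,4,26] → ·
    (6,4)@(13, 9): e=[-14,0,42] → ·  [on edge]
    (9,5)@(19, 11): e=[-42,0,70] → ·  [on edge]
  covered (4 px):
    # · · · · · · · · · · ·
    · # · · · · · · · · · ·
    · · # · · · · · · · · ·
    · · · # · · · · · · · ·
    · · · · · · · · · · · ·
    · · · · · · · · · · · ·

Final: [[4,1],[3,2]]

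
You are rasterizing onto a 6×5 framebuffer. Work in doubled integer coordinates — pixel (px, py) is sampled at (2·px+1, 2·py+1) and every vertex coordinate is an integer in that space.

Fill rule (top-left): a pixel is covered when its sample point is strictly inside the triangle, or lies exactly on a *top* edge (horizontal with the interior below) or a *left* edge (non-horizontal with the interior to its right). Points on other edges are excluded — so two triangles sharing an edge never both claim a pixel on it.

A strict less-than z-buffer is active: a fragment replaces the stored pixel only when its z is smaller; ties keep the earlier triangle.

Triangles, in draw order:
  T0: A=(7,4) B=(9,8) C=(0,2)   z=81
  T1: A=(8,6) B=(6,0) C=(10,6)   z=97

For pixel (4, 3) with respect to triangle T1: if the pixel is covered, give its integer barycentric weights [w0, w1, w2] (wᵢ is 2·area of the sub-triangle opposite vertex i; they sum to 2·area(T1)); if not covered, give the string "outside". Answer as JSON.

T0:
  2·area = 24
  edge (7, 4)→(9, 8): d=(2,4) right/bottom  bias=-1
  edge (9, 8)→(0, 2): d=(-9,-6) top-left  bias=+0
  edge (0, 2)→(7, 4): d=(7,2) right/bottom  bias=-1
    (1,1)@(3, 3): e=[14,9,1] → X
    (2,1)@(5, 3): e=[6,21,-3] → .
    (1,2)@(3, 5): e=[18,-9,15] → .
    (2,2)@(5, 5): e=[10,3,11] → X
    (3,2)@(7, 5): e=[2,15,7] → X
    (4,2)@(9, 5): e=[-6,27,3] → .
    (2,3)@(5, 7): e=[14,-15,25] → .
    (3,3)@(7, 7): e=[6,-3,21] → .
  covered (3 px):
    . . . . . .
    . X . . . .
    . . X X . .
    . . . . . .
    . . . . . .
T1:
  2·area = 12
  edge (8, 6)→(6, 0): d=(-2,-6) top-left  bias=+0
  edge (6, 0)→(10, 6): d=(4,6) right/bottom  bias=-1
  edge (10, 6)→(8, 6): d=(-2,0) right/bottom  bias=-1
    (3,1)@(7, 3): e=[0,6,6] → X  [on edge]
    (4,1)@(9, 3): e=[12,-6,6] → .
    (3,2)@(7, 5): e=[-4,14,2] → .
    (4,2)@(9, 5): e=[8,2,2] → X
    (5,2)@(11, 5): e=[20,-10,2] → .
    (4,3)@(9, 7): e=[4,10,-2] → .
    (4,4)@(9, 9): e=[0,18,-6] → .  [on edge]
  covered (2 px):
    . . . . . .
    . . . X . .
    . . . . X .
    . . . . . .
    . . . . . .

Final: "outside"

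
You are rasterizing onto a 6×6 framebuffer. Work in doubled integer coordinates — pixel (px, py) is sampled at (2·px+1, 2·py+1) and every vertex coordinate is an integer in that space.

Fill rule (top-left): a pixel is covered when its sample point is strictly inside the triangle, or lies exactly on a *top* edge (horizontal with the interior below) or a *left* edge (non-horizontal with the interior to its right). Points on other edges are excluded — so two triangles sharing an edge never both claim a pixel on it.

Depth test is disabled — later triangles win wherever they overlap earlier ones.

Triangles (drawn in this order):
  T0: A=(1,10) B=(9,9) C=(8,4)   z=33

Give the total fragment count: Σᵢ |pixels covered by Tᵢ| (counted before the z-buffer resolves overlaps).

T0:
  2·area = 41  (B↔C swapped to make it positive)
  edge (1, 10)→(8, 4): d=(7,-6) top-left  bias=+0
  edge (8, 4)→(9, 9): d=(1,5) right/bottom  bias=-1
  edge (9, 9)→(1, 10): d=(-8,1) right/bottom  bias=-1
    (3,2)@(7, 5): e=[1,6,34] → #
    (4,2)@(9, 5): e=[13,-4,32] → ·
    (2,3)@(5, 7): e=[3,18,20] → #
    (4,3)@(9, 7): e=[27,-2,16] → ·
    (1,4)@(3, 9): e=[5,30,6] → #
    (4,4)@(9, 9): e=[41,0,0] → ·  [on edge]
    (1,5)@(3, 11): e=[19,32,-10] → ·
    (2,5)@(5, 11): e=[31,22,-12] → ·
    (3,5)@(7, 11): e=[43,12,-14] → ·
  covered (6 px):
    · · · · · ·
    · · · · · ·
    · · · # · ·
    · · # # · ·
    · # # # · ·
    · · · · · ·

Answer: 6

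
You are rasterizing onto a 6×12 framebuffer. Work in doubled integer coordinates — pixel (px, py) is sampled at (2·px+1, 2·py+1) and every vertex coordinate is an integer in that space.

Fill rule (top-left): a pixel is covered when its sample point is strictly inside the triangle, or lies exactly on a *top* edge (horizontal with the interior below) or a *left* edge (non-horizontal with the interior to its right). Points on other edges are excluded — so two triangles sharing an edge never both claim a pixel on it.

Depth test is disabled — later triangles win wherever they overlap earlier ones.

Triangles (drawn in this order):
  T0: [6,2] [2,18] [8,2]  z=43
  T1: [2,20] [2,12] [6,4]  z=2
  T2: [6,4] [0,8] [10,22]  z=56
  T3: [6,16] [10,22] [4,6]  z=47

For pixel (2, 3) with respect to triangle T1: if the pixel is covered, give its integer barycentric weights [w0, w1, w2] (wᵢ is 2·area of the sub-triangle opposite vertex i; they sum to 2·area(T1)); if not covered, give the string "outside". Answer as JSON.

T0:
  2·area = 32  (B↔C swapped to make it positive)
  edge (6, 2)→(8, 2): d=(2,0) top-left  bias=+0
  edge (8, 2)→(2, 18): d=(-6,16) right/bottom  bias=-1
  edge (2, 18)→(6, 2): d=(4,-16) top-left  bias=+0
    (3,1)@(7, 3): e=[2,10,20] → █
    (4,1)@(9, 3): e=[2,-22,52] → ·
    (3,2)@(7, 5): e=[6,-2,28] → ·
    (2,3)@(5, 7): e=[10,18,4] → █
    (3,3)@(7, 7): e=[10,-14,36] → ·
    (2,4)@(5, 9): e=[14,6,12] → █
    (3,4)@(7, 9): e=[14,-26,44] → ·
    (2,5)@(5, 11): e=[18,-6,20] → ·
    (1,7)@(3, 15): e=[26,2,4] → █
    (2,7)@(5, 15): e=[26,-30,36] → ·
    (1,8)@(3, 17): e=[30,-10,12] → ·
  covered (4 px):
    · · · · · ·
    · · · █ · ·
    · · · · · ·
    · · █ · · ·
    · · █ · · ·
    · · · · · ·
    · · · · · ·
    · █ · · · ·
    · · · · · ·
    · · · · · ·
    · · · · · ·
    · · · · · ·
T1:
  2·area = 32
  edge (2, 20)→(2, 12): d=(0,-8) top-left  bias=+0
  edge (2, 12)→(6, 4): d=(4,-8) top-left  bias=+0
  edge (6, 4)→(2, 20): d=(-4,16) right/bottom  bias=-1
    (2,3)@(5, 7): e=[24,4,4] → █
    (3,3)@(7, 7): e=[40,20,-28] → ·
    (2,4)@(5, 9): e=[24,12,-4] → ·
    (1,5)@(3, 11): e=[8,4,20] → █
    (2,5)@(5, 11): e=[24,20,-12] → ·
    (1,6)@(3, 13): e=[8,12,12] → █
    (2,6)@(5, 13): e=[24,28,-20] → ·
    (1,7)@(3, 15): e=[8,20,4] → █
    (2,7)@(5, 15): e=[24,36,-28] → ·
    (1,8)@(3, 17): e=[8,28,-4] → ·
  covered (4 px):
    · · · · · ·
    · · · · · ·
    · · · · · ·
    · · █ · · ·
    · · · · · ·
    · █ · · · ·
    · █ · · · ·
    · █ · · · ·
    · · · · · ·
    · · · · · ·
    · · · · · ·
    · · · · · ·
T2:
  2·area = 124  (B↔C swapped to make it positive)
  edge (6, 4)→(10, 22): d=(4,18) right/bottom  bias=-1
  edge (10, 22)→(0, 8): d=(-10,-14) top-left  bias=+0
  edge (0, 8)→(6, 4): d=(6,-4) top-left  bias=+0
    (2,2)@(5, 5): e=[22,100,2] → █
    (3,2)@(7, 5): e=[-14,128,10] → ·
    (1,3)@(3, 7): e=[66,52,6] → █
    (3,3)@(7, 7): e=[-6,108,22] → ·
    (0,4)@(1, 9): e=[110,4,10] → █
    (3,4)@(7, 9): e=[2,88,34] → █
    (4,4)@(9, 9): e=[-34,116,42] → ·
    (0,5)@(1, 11): e=[118,-16,22] → ·
    (1,5)@(3, 11): e=[82,12,30] → █
    (4,5)@(9, 11): e=[-26,96,54] → ·
    (1,6)@(3, 13): e=[90,-8,42] → ·
    (2,6)@(5, 13): e=[54,20,50] → █
    (2,7)@(5, 15): e=[62,0,62] → █  [on edge]
  covered (16 px):
    · · · · · ·
    · · · · · ·
    · · █ · · ·
    · █ █ · · ·
    █ █ █ █ · ·
    · █ █ █ · ·
    · · █ █ · ·
    · · █ █ · ·
    · · · █ · ·
    · · · · █ ·
    · · · · · ·
    · · · · · ·
T3:
  2·area = 28  (B↔C swapped to make it positive)
  edge (6, 16)→(4, 6): d=(-2,-10) top-left  bias=+0
  edge (4, 6)→(10, 22): d=(6,16) right/bottom  bias=-1
  edge (10, 22)→(6, 16): d=(-4,-6) top-left  bias=+0
    (1,0)@(3, 1): e=[0,-14,42] → ·  [on edge]
    (2,4)@(5, 9): e=[4,2,22] → █
    (3,4)@(7, 9): e=[24,-30,34] → ·
    (2,5)@(5, 11): e=[0,14,14] → █  [on edge]
    (3,5)@(7, 11): e=[20,-18,26] → ·
    (2,6)@(5, 13): e=[-4,26,6] → ·
    (3,7)@(7, 15): e=[12,6,10] → █
    (4,7)@(9, 15): e=[32,-26,22] → ·
    (3,8)@(7, 17): e=[8,18,2] → █
    (4,8)@(9, 17): e=[28,-14,14] → ·
    (3,9)@(7, 19): e=[4,30,-6] → ·
    (3,10)@(7, 21): e=[0,42,-14] → ·  [on edge]
  covered (4 px):
    · · · · · ·
    · · · · · ·
    · · · · · ·
    · · · · · ·
    · · █ · · ·
    · · █ · · ·
    · · · · · ·
    · · · █ · ·
    · · · █ · ·
    · · · · · ·
    · · · · · ·
    · · · · · ·

Result: [4,4,24]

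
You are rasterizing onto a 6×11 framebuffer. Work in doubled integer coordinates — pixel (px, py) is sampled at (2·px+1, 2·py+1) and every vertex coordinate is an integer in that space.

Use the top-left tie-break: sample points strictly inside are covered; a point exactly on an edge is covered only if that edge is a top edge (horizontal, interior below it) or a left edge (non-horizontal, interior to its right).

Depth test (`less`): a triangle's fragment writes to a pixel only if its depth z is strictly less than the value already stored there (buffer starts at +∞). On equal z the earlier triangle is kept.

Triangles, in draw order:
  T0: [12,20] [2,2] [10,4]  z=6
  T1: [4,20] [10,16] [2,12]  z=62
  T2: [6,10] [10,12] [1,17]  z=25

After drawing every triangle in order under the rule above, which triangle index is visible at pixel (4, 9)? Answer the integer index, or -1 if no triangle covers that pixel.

T0:
  2·area = 124
  edge (12, 20)→(2, 2): d=(-10,-18) top-left  bias=+0
  edge (2, 2)→(10, 4): d=(8,2) right/bottom  bias=-1
  edge (10, 4)→(12, 20): d=(2,16) right/bottom  bias=-1
    (1,1)@(3, 3): e=[8,6,110] → #
    (2,1)@(5, 3): e=[44,2,78] → #
    (3,1)@(7, 3): e=[80,-2,46] → ·
    (1,2)@(3, 5): e=[-12,22,114] → ·
    (2,2)@(5, 5): e=[24,18,82] → #
    (3,2)@(7, 5): e=[60,14,50] → #
    (4,2)@(9, 5): e=[96,10,18] → #
    (5,2)@(11, 5): e=[132,6,-14] → ·
    (2,3)@(5, 7): e=[4,34,86] → #
    (5,3)@(11, 7): e=[112,22,-10] → ·
    (2,4)@(5, 9): e=[-16,50,90] → ·
    (3,4)@(7, 9): e=[20,46,58] → #
    (3,5)@(7, 11): e=[0,62,62] → #  [on edge]
  covered (16 px):
    · · · · · ·
    · # # · · ·
    · · # # # ·
    · · # # # ·
    · · · # # ·
    · · · # # ·
    · · · · # #
    · · · · · #
    · · · · · #
    · · · · · ·
    · · · · · ·
T1:
  2·area = 56  (B↔C swapped to make it positive)
  edge (4, 20)→(2, 12): d=(-2,-8) top-left  bias=+0
  edge (2, 12)→(10, 16): d=(8,4) right/bottom  bias=-1
  edge (10, 16)→(4, 20): d=(-6,4) right/bottom  bias=-1
    (1,6)@(3, 13): e=[6,4,46] → #
    (2,6)@(5, 13): e=[22,-4,38] → ·
    (1,7)@(3, 15): e=[2,20,34] → #
    (2,7)@(5, 15): e=[18,12,26] → #
    (3,7)@(7, 15): e=[34,4,18] → #
    (4,7)@(9, 15): e=[50,-4,10] → ·
    (1,8)@(3, 17): e=[-2,36,22] → ·
    (2,8)@(5, 17): e=[14,28,14] → #
    (4,8)@(9, 17): e=[46,12,-2] → ·
    (2,9)@(5, 19): e=[10,44,2] → #
    (3,9)@(7, 19): e=[26,36,-6] → ·
    (2,10)@(5, 21): e=[6,60,-10] → ·
  covered (7 px):
    · · · · · ·
    · · · · · ·
    · · · · · ·
    · · · · · ·
    · · · · · ·
    · · · · · ·
    · # · · · ·
    · # # # · ·
    · · # # · ·
    · · # · · ·
    · · · · · ·
T2:
  2·area = 38
  edge (6, 10)→(10, 12): d=(4,2) right/bottom  bias=-1
  edge (10, 12)→(1, 17): d=(-9,5) right/bottom  bias=-1
  edge (1, 17)→(6, 10): d=(5,-7) top-left  bias=+0
    (5,1)@(11, 3): e=[-38,76,0] → ·  [on edge]
    (3,5)@(7, 11): e=[2,24,12] → #
    (4,5)@(9, 11): e=[-2,14,26] → ·
    (2,6)@(5, 13): e=[14,16,8] → #
    (4,6)@(9, 13): e=[6,-4,36] → ·
    (1,7)@(3, 15): e=[26,8,4] → #
    (2,7)@(5, 15): e=[22,-2,18] → ·
    (3,7)@(7, 15): e=[18,-12,32] → ·
    (0,8)@(1, 17): e=[38,0,0] → ·  [on edge]
    (1,8)@(3, 17): e=[34,-10,14] → ·
  covered (4 px):
    · · · · · ·
    · · · · · ·
    · · · · · ·
    · · · · · ·
    · · · · · ·
    · · · # · ·
    · · # # · ·
    · # · · · ·
    · · · · · ·
    · · · · · ·
    · · · · · ·

Z-buffer (winner per pixel, '.' = empty):
  . . . . . .
  . 0 0 . . .
  . . 0 0 0 .
  . . 0 0 0 .
  . . . 0 0 .
  . . . 0 0 .
  . 1 2 2 0 0
  . 2 1 1 . 0
  . . 1 1 . 0
  . . 1 . . .
  . . . . . .

Answer: -1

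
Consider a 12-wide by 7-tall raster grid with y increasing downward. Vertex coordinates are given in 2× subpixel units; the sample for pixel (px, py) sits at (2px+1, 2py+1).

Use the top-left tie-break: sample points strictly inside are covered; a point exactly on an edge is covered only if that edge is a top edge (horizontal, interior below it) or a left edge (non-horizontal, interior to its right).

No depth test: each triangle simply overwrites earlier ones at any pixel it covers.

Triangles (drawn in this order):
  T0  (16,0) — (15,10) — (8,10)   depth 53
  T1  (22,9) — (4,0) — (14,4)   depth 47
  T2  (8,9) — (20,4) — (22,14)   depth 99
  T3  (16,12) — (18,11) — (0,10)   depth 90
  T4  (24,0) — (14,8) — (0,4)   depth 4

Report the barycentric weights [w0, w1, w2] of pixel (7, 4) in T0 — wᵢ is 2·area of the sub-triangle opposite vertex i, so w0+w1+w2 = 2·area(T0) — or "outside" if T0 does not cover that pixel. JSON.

T0:
  2·area = 70
  edge (16, 0)→(15, 10): d=(-1,10) right/bottom  bias=-1
  edge (15, 10)→(8, 10): d=(-7,0) right/bottom  bias=-1
  edge (8, 10)→(16, 0): d=(8,-10) top-left  bias=+0
    (7,1)@(15, 3): e=[7,49,14] → #
    (8,1)@(17, 3): e=[-13,49,34] → ·
    (6,2)@(13, 5): e=[25,35,10] → #
    (8,2)@(17, 5): e=[-15,35,50] → ·
    (5,3)@(11, 7): e=[43,21,6] → #
    (8,3)@(17, 7): e=[-17,21,66] → ·
    (4,4)@(9, 9): e=[61,7,2] → #
    (8,4)@(17, 9): e=[-19,7,82] → ·
    (4,5)@(9, 11): e=[59,-7,18] → ·
    (5,5)@(11, 11): e=[39,-7,38] → ·
    (6,5)@(13, 11): e=[19,-7,58] → ·
    (7,5)@(15, 11): e=[-1,-7,78] → ·
  covered (10 px):
    · · · · · · · · · · · ·
    · · · · · · · # · · · ·
    · · · · · · # # · · · ·
    · · · · · # # # · · · ·
    · · · · # # # # · · · ·
    · · · · · · · · · · · ·
    · · · · · · · · · · · ·
T1:
  2·area = 18
  edge (22, 9)→(4, 0): d=(-18,-9) top-left  bias=+0
  edge (4, 0)→(14, 4): d=(10,4) right/bottom  bias=-1
  edge (14, 4)→(22, 9): d=(8,5) right/bottom  bias=-1
    (5,1)@(11, 3): e=[9,2,7] → #
    (6,1)@(13, 3): e=[27,-6,-3] → ·
    (5,2)@(11, 5): e=[-27,22,23] → ·
    (7,2)@(15, 5): e=[9,6,3] → #
    (8,2)@(17, 5): e=[27,-2,-7] → ·
    (7,3)@(15, 7): e=[-27,26,19] → ·
  covered (2 px):
    · · · · · · · · · · · ·
    · · · · · # · · · · · ·
    · · · · · · · # · · · ·
    · · · · · · · · · · · ·
    · · · · · · · · · · · ·
    · · · · · · · · · · · ·
    · · · · · · · · · · · ·
T2:
  2·area = 130
  edge (8, 9)→(20, 4): d=(12,-5) top-left  bias=+0
  edge (20, 4)→(22, 14): d=(2,10) right/bottom  bias=-1
  edge (22, 14)→(8, 9): d=(-14,-5) top-left  bias=+0
    (9,2)@(19, 5): e=[7,12,111] → #
    (10,2)@(21, 5): e=[17,-8,121] → ·
    (6,3)@(13, 7): e=[1,76,53] → #
    (7,3)@(15, 7): e=[11,56,63] → #
    (8,3)@(17, 7): e=[21,36,73] → #
    (10,3)@(21, 7): e=[41,-4,93] → ·
    (4,4)@(9, 9): e=[5,120,5] → #
    (5,4)@(11, 9): e=[15,100,15] → #
    (10,4)@(21, 9): e=[65,0,65] → ·  [on edge]
    (4,5)@(9, 11): e=[29,124,-23] → ·
    (5,5)@(11, 11): e=[39,104,-13] → ·
    (6,5)@(13, 11): e=[49,84,-3] → ·
  covered (16 px):
    · · · · · · · · · · · ·
    · · · · · · · · · · · ·
    · · · · · · · · · # · ·
    · · · · · · # # # # · ·
    · · · · # # # # # # · ·
    · · · · · · · # # # # ·
    · · · · · · · · · · # ·
T3:
  2·area = 20  (B↔C swapped to make it positive)
  edge (16, 12)→(0, 10): d=(-16,-2) top-left  bias=+0
  edge (0, 10)→(18, 11): d=(18,1) right/bottom  bias=-1
  edge (18, 11)→(16, 12): d=(-2,1) right/bottom  bias=-1
    (4,5)@(9, 11): e=[2,9,9] → #
    (5,5)@(11, 11): e=[6,7,7] → #
    (6,5)@(13, 11): e=[10,5,5] → #
    (7,5)@(15, 11): e=[14,3,3] → #
    (8,5)@(17, 11): e=[18,1,1] → #
    (9,5)@(19, 11): e=[22,-1,-1] → ·
    (4,6)@(9, 13): e=[-30,45,5] → ·
    (5,6)@(11, 13): e=[-26,43,3] → ·
    (6,6)@(13, 13): e=[-22,41,1] → ·
    (7,6)@(15, 13): e=[-18,39,-1] → ·
    (8,6)@(17, 13): e=[-14,37,-3] → ·
  covered (5 px):
    · · · · · · · · · · · ·
    · · · · · · · · · · · ·
    · · · · · · · · · · · ·
    · · · · · · · · · · · ·
    · · · · · · · · · · · ·
    · · · · # # # # # · · ·
    · · · · · · · · · · · ·
T4:
  2·area = 152
  edge (24, 0)→(14, 8): d=(-10,8) right/bottom  bias=-1
  edge (14, 8)→(0, 4): d=(-14,-4) top-left  bias=+0
  edge (0, 4)→(24, 0): d=(24,-4) top-left  bias=+0
    (9,0)@(19, 1): e=[30,118,4] → #
    (10,0)@(21, 1): e=[14,126,12] → #
    (11,0)@(23, 1): e=[-2,134,20] → ·
    (3,1)@(7, 3): e=[106,42,4] → #
    (4,1)@(9, 3): e=[90,50,12] → #
    (5,1)@(11, 3): e=[74,58,20] → #
    (6,1)@(13, 3): e=[58,66,28] → #
    (7,1)@(15, 3): e=[42,74,36] → #
    (8,1)@(17, 3): e=[26,82,44] → #
    (10,1)@(21, 3): e=[-6,98,60] → ·
    (2,2)@(5, 5): e=[102,6,44] → #
    (9,2)@(19, 5): e=[-10,62,100] → ·
  covered (19 px):
    · · · · · · · · · # # ·
    · · · # # # # # # # · ·
    · · # # # # # # # · · ·
    · · · · · # # # · · · ·
    · · · · · · · · · · · ·
    · · · · · · · · · · · ·
    · · · · · · · · · · · ·

Final: [7,62,1]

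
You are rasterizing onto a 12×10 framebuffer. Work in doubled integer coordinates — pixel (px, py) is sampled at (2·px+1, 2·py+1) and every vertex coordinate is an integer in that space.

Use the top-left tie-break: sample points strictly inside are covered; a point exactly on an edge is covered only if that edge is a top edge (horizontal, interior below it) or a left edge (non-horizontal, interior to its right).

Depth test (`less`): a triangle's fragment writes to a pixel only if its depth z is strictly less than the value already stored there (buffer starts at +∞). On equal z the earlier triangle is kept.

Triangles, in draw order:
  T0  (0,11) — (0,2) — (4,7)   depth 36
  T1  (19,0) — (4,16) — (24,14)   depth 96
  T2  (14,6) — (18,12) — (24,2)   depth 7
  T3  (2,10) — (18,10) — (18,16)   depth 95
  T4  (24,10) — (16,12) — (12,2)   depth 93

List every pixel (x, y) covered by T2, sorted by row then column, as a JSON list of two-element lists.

T0:
  2·area = 36
  edge (0, 11)→(0, 2): d=(0,-9) top-left  bias=+0
  edge (0, 2)→(4, 7): d=(4,5) right/bottom  bias=-1
  edge (4, 7)→(0, 11): d=(-4,4) right/bottom  bias=-1
    (0,2)@(1, 5): e=[9,7,20] → X
    (1,2)@(3, 5): e=[27,-3,12] → .
    (0,3)@(1, 7): e=[9,15,12] → X
    (1,3)@(3, 7): e=[27,5,4] → X
    (2,3)@(5, 7): e=[45,-5,-4] → .
    (0,4)@(1, 9): e=[9,23,4] → X
    (1,4)@(3, 9): e=[27,13,-4] → .
    (0,5)@(1, 11): e=[9,31,-4] → .
  covered (4 px):
    . . . . . . . . . . . .
    . . . . . . . . . . . .
    X . . . . . . . . . . .
    X X . . . . . . . . . .
    X . . . . . . . . . . .
    . . . . . . . . . . . .
    . . . . . . . . . . . .
    . . . . . . . . . . . .
    . . . . . . . . . . . .
    . . . . . . . . . . . .
T1:
  2·area = 290  (B↔C swapped to make it positive)
  edge (19, 0)→(24, 14): d=(5,14) right/bottom  bias=-1
  edge (24, 14)→(4, 16): d=(-20,2) right/bottom  bias=-1
  edge (4, 16)→(19, 0): d=(15,-16) top-left  bias=+0
    (9,0)@(19, 1): e=[5,270,15] → X
    (10,0)@(21, 1): e=[-23,266,47] → .
    (8,1)@(17, 3): e=[43,234,13] → X
    (10,1)@(21, 3): e=[-13,226,77] → .
    (7,2)@(15, 5): e=[81,198,11] → X
    (10,2)@(21, 5): e=[-3,186,107] → .
    (6,3)@(13, 7): e=[119,162,9] → X
    (10,3)@(21, 7): e=[7,146,137] → X
    (11,3)@(23, 7): e=[-21,142,169] → .
    (5,4)@(11, 9): e=[157,126,7] → X
    (11,4)@(23, 9): e=[-11,102,199] → .
    (4,5)@(9, 11): e=[195,90,5] → X
  covered (38 px):
    . . . . . . . . . X . .
    . . . . . . . . X X . .
    . . . . . . . X X X . .
    . . . . . . X X X X X .
    . . . . . X X X X X X .
    . . . . X X X X X X X .
    . . . X X X X X X X X X
    . . X X X X X . . . . .
    . . . . . . . . . . . .
    . . . . . . . . . . . .
T2:
  2·area = 76  (B↔C swapped to make it positive)
  edge (14, 6)→(24, 2): d=(10,-4) top-left  bias=+0
  edge (24, 2)→(18, 12): d=(-6,10) right/bottom  bias=-1
  edge (18, 12)→(14, 6): d=(-4,-6) top-left  bias=+0
    (11,1)@(23, 3): e=[6,4,66] → X
    (8,2)@(17, 5): e=[2,52,22] → X
    (9,2)@(19, 5): e=[10,32,34] → X
    (10,2)@(21, 5): e=[18,12,46] → X
    (11,2)@(23, 5): e=[26,-8,58] → .
    (7,3)@(15, 7): e=[14,60,2] → X
    (10,3)@(21, 7): e=[38,0,38] → .  [on edge]
    (7,4)@(15, 9): e=[34,48,-6] → .
    (8,4)@(17, 9): e=[42,28,6] → X
    (10,4)@(21, 9): e=[58,-12,30] → .
    (8,5)@(17, 11): e=[62,16,-2] → .
    (9,5)@(19, 11): e=[70,-4,10] → .
    (7,8)@(15, 17): e=[114,0,-38] → .  [on edge]
  covered (9 px):
    . . . . . . . . . . . .
    . . . . . . . . . . . X
    . . . . . . . . X X X .
    . . . . . . . X X X . .
    . . . . . . . . X X . .
    . . . . . . . . . . . .
    . . . . . . . . . . . .
    . . . . . . . . . . . .
    . . . . . . . . . . . .
    . . . . . . . . . . . .
T3:
  2·area = 96
  edge (2, 10)→(18, 10): d=(16,0) top-left  bias=+0
  edge (18, 10)→(18, 16): d=(0,6) right/bottom  bias=-1
  edge (18, 16)→(2, 10): d=(-16,-6) top-left  bias=+0
    (2,5)@(5, 11): e=[16,78,2] → X
    (3,5)@(7, 11): e=[16,66,14] → X
    (4,5)@(9, 11): e=[16,54,26] → X
    (5,5)@(11, 11): e=[16,42,38] → X
    (6,5)@(13, 11): e=[16,30,50] → X
    (7,5)@(15, 11): e=[16,18,62] → X
    (8,5)@(17, 11): e=[16,6,74] → X
    (9,5)@(19, 11): e=[16,-6,86] → .
    (2,6)@(5, 13): e=[48,78,-30] → .
    (3,6)@(7, 13): e=[48,66,-18] → .
    (4,6)@(9, 13): e=[48,54,-6] → .
    (5,6)@(11, 13): e=[48,42,6] → X
  covered (12 px):
    . . . . . . . . . . . .
    . . . . . . . . . . . .
    . . . . . . . . . . . .
    . . . . . . . . . . . .
    . . . . . . . . . . . .
    . . X X X X X X X . . .
    . . . . . X X X X . . .
    . . . . . . . . X . . .
    . . . . . . . . . . . .
    . . . . . . . . . . . .
T4:
  2·area = 88
  edge (24, 10)→(16, 12): d=(-8,2) right/bottom  bias=-1
  edge (16, 12)→(12, 2): d=(-4,-10) top-left  bias=+0
  edge (12, 2)→(24, 10): d=(12,8) right/bottom  bias=-1
    (6,1)@(13, 3): e=[78,6,4] → X
    (7,1)@(15, 3): e=[74,26,-12] → .
    (6,2)@(13, 5): e=[62,-2,28] → .
    (7,2)@(15, 5): e=[58,18,12] → X
    (8,2)@(17, 5): e=[54,38,-4] → .
    (7,3)@(15, 7): e=[42,10,36] → X
    (8,3)@(17, 7): e=[38,30,20] → X
    (9,3)@(19, 7): e=[34,50,4] → X
    (10,3)@(21, 7): e=[30,70,-12] → .
    (7,4)@(15, 9): e=[26,2,60] → X
    (10,4)@(21, 9): e=[14,62,12] → X
    (11,4)@(23, 9): e=[10,82,-4] → .
  covered (11 px):
    . . . . . . . . . . . .
    . . . . . . X . . . . .
    . . . . . . . X . . . .
    . . . . . . . X X X . .
    . . . . . . . X X X X .
    . . . . . . . . X X . .
    . . . . . . . . . . . .
    . . . . . . . . . . . .
    . . . . . . . . . . . .
    . . . . . . . . . . . .

Answer: [[11,1],[8,2],[9,2],[10,2],[7,3],[8,3],[9,3],[8,4],[9,4]]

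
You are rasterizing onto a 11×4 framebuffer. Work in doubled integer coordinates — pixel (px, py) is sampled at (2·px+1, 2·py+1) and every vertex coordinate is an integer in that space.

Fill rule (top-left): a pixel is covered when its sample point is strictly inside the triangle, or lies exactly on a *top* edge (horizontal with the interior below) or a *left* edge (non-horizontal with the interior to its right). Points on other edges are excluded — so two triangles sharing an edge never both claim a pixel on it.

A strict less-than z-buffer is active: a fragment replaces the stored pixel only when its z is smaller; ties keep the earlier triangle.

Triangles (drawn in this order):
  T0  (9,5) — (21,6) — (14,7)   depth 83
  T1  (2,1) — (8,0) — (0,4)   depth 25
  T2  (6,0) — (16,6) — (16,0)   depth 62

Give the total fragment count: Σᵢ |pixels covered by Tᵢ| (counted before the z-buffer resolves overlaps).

T0:
  2·area = 19
  edge (9, 5)→(21, 6): d=(12,1) right/bottom  bias=-1
  edge (21, 6)→(14, 7): d=(-7,1) right/bottom  bias=-1
  edge (14, 7)→(9, 5): d=(-5,-2) top-left  bias=+0
    (4,2)@(9, 5): e=[0,19,0] → .  [on edge]
  covered (0 px):
    . . . . . . . . . . .
    . . . . . . . . . . .
    . . . . . . . . . . .
    . . . . . . . . . . .
T1:
  2·area = 16
  edge (2, 1)→(8, 0): d=(6,-1) top-left  bias=+0
  edge (8, 0)→(0, 4): d=(-8,4) right/bottom  bias=-1
  edge (0, 4)→(2, 1): d=(2,-3) top-left  bias=+0
    (1,0)@(3, 1): e=[1,12,3] → X
    (2,0)@(5, 1): e=[3,4,9] → X
    (3,0)@(7, 1): e=[5,-4,15] → .
    (0,1)@(1, 3): e=[11,4,1] → X
    (1,1)@(3, 3): e=[13,-4,7] → .
    (2,1)@(5, 3): e=[15,-12,13] → .
    (0,2)@(1, 5): e=[23,-12,5] → .
  covered (3 px):
    . X X . . . . . . . .
    X . . . . . . . . . .
    . . . . . . . . . . .
    . . . . . . . . . . .
T2:
  2·area = 60  (B↔C swapped to make it positive)
  edge (6, 0)→(16, 0): d=(10,0) top-left  bias=+0
  edge (16, 0)→(16, 6): d=(0,6) right/bottom  bias=-1
  edge (16, 6)→(6, 0): d=(-10,-6) top-left  bias=+0
    (4,0)@(9, 1): e=[10,42,8] → X
    (5,0)@(11, 1): e=[10,30,20] → X
    (6,0)@(13, 1): e=[10,18,32] → X
    (7,0)@(15, 1): e=[10,6,44] → X
    (8,0)@(17, 1): e=[10,-6,56] → .
    (4,1)@(9, 3): e=[30,42,-12] → .
    (5,1)@(11, 3): e=[30,30,0] → X  [on edge]
    (8,1)@(17, 3): e=[30,-6,36] → .
    (5,2)@(11, 5): e=[50,30,-20] → .
    (6,2)@(13, 5): e=[50,18,-8] → .
    (7,2)@(15, 5): e=[50,6,4] → X
    (8,2)@(17, 5): e=[50,-6,16] → .
  covered (8 px):
    . . . . X X X X . . .
    . . . . . X X X . . .
    . . . . . . . X . . .
    . . . . . . . . . . .

Result: 11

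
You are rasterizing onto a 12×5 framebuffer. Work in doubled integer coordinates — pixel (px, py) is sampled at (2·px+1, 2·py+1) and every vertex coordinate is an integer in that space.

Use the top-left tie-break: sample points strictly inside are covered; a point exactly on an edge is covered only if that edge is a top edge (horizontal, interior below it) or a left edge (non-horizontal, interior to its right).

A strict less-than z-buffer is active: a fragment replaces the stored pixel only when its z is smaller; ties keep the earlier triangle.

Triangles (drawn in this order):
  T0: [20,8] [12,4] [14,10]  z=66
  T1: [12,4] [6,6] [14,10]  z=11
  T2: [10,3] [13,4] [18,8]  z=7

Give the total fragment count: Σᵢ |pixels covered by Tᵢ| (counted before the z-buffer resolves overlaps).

T0:
  2·area = 40  (B↔C swapped to make it positive)
  edge (20, 8)→(14, 10): d=(-6,2) right/bottom  bias=-1
  edge (14, 10)→(12, 4): d=(-2,-6) top-left  bias=+0
  edge (12, 4)→(20, 8): d=(8,4) right/bottom  bias=-1
    (5,0)@(11, 1): e=[60,0,-20] → ·  [on edge]
    (6,2)@(13, 5): e=[32,4,4] → █
    (7,2)@(15, 5): e=[28,16,-4] → ·
    (6,3)@(13, 7): e=[20,0,20] → █  [on edge]
    (7,3)@(15, 7): e=[16,12,12] → █
    (8,3)@(17, 7): e=[12,24,4] → █
    (9,3)@(19, 7): e=[8,36,-4] → ·
    (11,3)@(23, 7): e=[0,60,-20] → ·  [on edge]
    (6,4)@(13, 9): e=[8,-4,36] → ·
    (7,4)@(15, 9): e=[4,8,28] → █
    (8,4)@(17, 9): e=[0,20,20] → ·  [on edge]
  covered (5 px):
    · · · · · · · · · · · ·
    · · · · · · · · · · · ·
    · · · · · · █ · · · · ·
    · · · · · · █ █ █ · · ·
    · · · · · · · █ · · · ·
T1:
  2·area = 40  (B↔C swapped to make it positive)
  edge (12, 4)→(14, 10): d=(2,6) right/bottom  bias=-1
  edge (14, 10)→(6, 6): d=(-8,-4) top-left  bias=+0
  edge (6, 6)→(12, 4): d=(6,-2) top-left  bias=+0
    (5,0)@(11, 1): e=[0,60,-20] → ·  [on edge]
    (10,0)@(21, 1): e=[-60,100,0] → ·  [on edge]
    (7,1)@(15, 3): e=[-20,60,0] → ·  [on edge]
    (4,2)@(9, 5): e=[20,20,0] → █  [on edge]
    (5,2)@(11, 5): e=[8,28,4] → █
    (6,2)@(13, 5): e=[-4,36,8] → ·
    (1,3)@(3, 7): e=[60,-20,0] → ·  [on edge]
    (4,3)@(9, 7): e=[24,4,12] → █
    (6,3)@(13, 7): e=[0,20,20] → ·  [on edge]
    (4,4)@(9, 9): e=[28,-12,24] → ·
    (5,4)@(11, 9): e=[16,-4,28] → ·
    (6,4)@(13, 9): e=[4,4,32] → █
  covered (5 px):
    · · · · · · · · · · · ·
    · · · · · · · · · · · ·
    · · · · █ █ · · · · · ·
    · · · · █ █ · · · · · ·
    · · · · · · █ · · · · ·
T2:
  2·area = 7
  edge (10, 3)→(13, 4): d=(3,1) right/bottom  bias=-1
  edge (13, 4)→(18, 8): d=(5,4) right/bottom  bias=-1
  edge (18, 8)→(10, 3): d=(-8,-5) top-left  bias=+0
  covered (0 px):
    · · · · · · · · · · · ·
    · · · · · · · · · · · ·
    · · · · · · · · · · · ·
    · · · · · · · · · · · ·
    · · · · · · · · · · · ·

Result: 10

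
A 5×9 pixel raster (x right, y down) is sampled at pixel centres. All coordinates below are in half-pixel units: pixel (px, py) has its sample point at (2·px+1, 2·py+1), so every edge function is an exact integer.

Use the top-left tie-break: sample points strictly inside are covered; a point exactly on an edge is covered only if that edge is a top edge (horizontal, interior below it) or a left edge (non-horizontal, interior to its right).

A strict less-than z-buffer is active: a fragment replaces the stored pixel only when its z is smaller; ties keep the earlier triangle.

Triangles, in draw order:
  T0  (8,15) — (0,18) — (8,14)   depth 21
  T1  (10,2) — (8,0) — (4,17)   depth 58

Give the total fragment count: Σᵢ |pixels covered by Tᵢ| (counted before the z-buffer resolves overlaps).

T0:
  2·area = 8
  edge (8, 15)→(0, 18): d=(-8,3) right/bottom  bias=-1
  edge (0, 18)→(8, 14): d=(8,-4) top-left  bias=+0
  edge (8, 14)→(8, 15): d=(0,1) right/bottom  bias=-1
    (3,7)@(7, 15): e=[3,4,1] → X
    (4,7)@(9, 15): e=[-3,12,-1] → .
    (3,8)@(7, 17): e=[-13,20,1] → .
  covered (1 px):
    . . . . .
    . . . . .
    . . . . .
    . . . . .
    . . . . .
    . . . . .
    . . . . .
    . . . X .
    . . . . .
T1:
  2·area = 42  (B↔C swapped to make it positive)
  edge (10, 2)→(4, 17): d=(-6,15) right/bottom  bias=-1
  edge (4, 17)→(8, 0): d=(4,-17) top-left  bias=+0
  edge (8, 0)→(10, 2): d=(2,2) right/bottom  bias=-1
    (4,0)@(9, 1): e=[21,21,0] → .  [on edge]
    (4,1)@(9, 3): e=[9,29,4] → X
    (3,2)@(7, 5): e=[27,3,12] → X
    (4,2)@(9, 5): e=[-3,37,8] → .
    (3,3)@(7, 7): e=[15,11,16] → X
    (4,3)@(9, 7): e=[-15,45,12] → .
    (3,4)@(7, 9): e=[3,19,20] → X
    (4,4)@(9, 9): e=[-27,53,16] → .
    (3,5)@(7, 11): e=[-9,27,24] → .
    (2,6)@(5, 13): e=[9,1,32] → X
    (3,6)@(7, 13): e=[-21,35,28] → .
    (2,7)@(5, 15): e=[-3,9,36] → .
  covered (5 px):
    . . . . .
    . . . . X
    . . . X .
    . . . X .
    . . . X .
    . . . . .
    . . X . .
    . . . . .
    . . . . .

Answer: 6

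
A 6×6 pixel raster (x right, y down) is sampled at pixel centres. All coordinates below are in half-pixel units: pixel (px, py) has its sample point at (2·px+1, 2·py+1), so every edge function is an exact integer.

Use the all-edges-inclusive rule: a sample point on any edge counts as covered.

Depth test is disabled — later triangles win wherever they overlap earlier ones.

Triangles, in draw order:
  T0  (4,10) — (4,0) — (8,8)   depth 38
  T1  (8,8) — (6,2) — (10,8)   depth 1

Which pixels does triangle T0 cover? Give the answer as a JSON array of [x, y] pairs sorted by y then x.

T0:
  2·area = 40
  edge (4, 10)→(4, 0): d=(0,-10) inclusive
  edge (4, 0)→(8, 8): d=(4,8) inclusive
  edge (8, 8)→(4, 10): d=(-4,2) inclusive
    (2,1)@(5, 3): e=[10,4,26] → █
    (3,1)@(7, 3): e=[30,-12,22] → ·
    (2,2)@(5, 5): e=[10,12,18] → █
    (3,2)@(7, 5): e=[30,-4,14] → ·
    (2,3)@(5, 7): e=[10,20,10] → █
    (3,3)@(7, 7): e=[30,4,6] → █
    (4,3)@(9, 7): e=[50,-12,2] → ·
    (2,4)@(5, 9): e=[10,28,2] → █
    (3,4)@(7, 9): e=[30,12,-2] → ·
    (2,5)@(5, 11): e=[10,36,-6] → ·
  covered (5 px):
    · · · · · ·
    · · █ · · ·
    · · █ · · ·
    · · █ █ · ·
    · · █ · · ·
    · · · · · ·
T1:
  2·area = 12
  edge (8, 8)→(6, 2): d=(-2,-6) inclusive
  edge (6, 2)→(10, 8): d=(4,6) inclusive
  edge (10, 8)→(8, 8): d=(-2,0) inclusive
    (3,2)@(7, 5): e=[0,6,6] → █  [on edge]
    (4,2)@(9, 5): e=[12,-6,6] → ·
    (3,3)@(7, 7): e=[-4,14,2] → ·
    (4,3)@(9, 7): e=[8,2,2] → █
    (5,3)@(11, 7): e=[20,-10,2] → ·
    (4,4)@(9, 9): e=[4,10,-2] → ·
    (4,5)@(9, 11): e=[0,18,-6] → ·  [on edge]
  covered (2 px):
    · · · · · ·
    · · · · · ·
    · · · █ · ·
    · · · · █ ·
    · · · · · ·
    · · · · · ·

Result: [[2,1],[2,2],[2,3],[3,3],[2,4]]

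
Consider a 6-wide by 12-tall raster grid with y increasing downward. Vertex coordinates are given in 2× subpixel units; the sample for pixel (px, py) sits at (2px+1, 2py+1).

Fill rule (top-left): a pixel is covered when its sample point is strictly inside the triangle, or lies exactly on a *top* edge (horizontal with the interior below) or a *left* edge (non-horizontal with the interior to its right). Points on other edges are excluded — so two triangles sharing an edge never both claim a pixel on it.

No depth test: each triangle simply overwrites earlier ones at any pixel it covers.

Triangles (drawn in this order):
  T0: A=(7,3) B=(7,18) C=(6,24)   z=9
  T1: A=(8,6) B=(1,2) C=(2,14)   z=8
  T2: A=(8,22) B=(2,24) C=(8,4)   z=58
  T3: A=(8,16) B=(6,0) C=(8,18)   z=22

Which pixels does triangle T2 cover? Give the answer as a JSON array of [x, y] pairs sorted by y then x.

T0:
  2·area = 15
  edge (7, 3)→(7, 18): d=(0,15) right/bottom  bias=-1
  edge (7, 18)→(6, 24): d=(-1,6) right/bottom  bias=-1
  edge (6, 24)→(7, 3): d=(1,-21) top-left  bias=+0
    (3,0)@(7, 1): e=[0,17,-2] → .  [on edge]
    (3,1)@(7, 3): e=[0,15,0] → .  [on edge]
    (3,2)@(7, 5): e=[0,13,2] → .  [on edge]
    (3,3)@(7, 7): e=[0,11,4] → .  [on edge]
    (3,4)@(7, 9): e=[0,9,6] → .  [on edge]
    (3,5)@(7, 11): e=[0,7,8] → .  [on edge]
    (3,6)@(7, 13): e=[0,5,10] → .  [on edge]
    (3,7)@(7, 15): e=[0,3,12] → .  [on edge]
    (3,8)@(7, 17): e=[0,1,14] → .  [on edge]
    (3,9)@(7, 19): e=[0,-1,16] → .  [on edge]
    (3,10)@(7, 21): e=[0,-3,18] → .  [on edge]
    (3,11)@(7, 23): e=[0,-5,20] → .  [on edge]
  covered (0 px):
    . . . . . .
    . . . . . .
    . . . . . .
    . . . . . .
    . . . . . .
    . . . . . .
    . . . . . .
    . . . . . .
    . . . . . .
    . . . . . .
    . . . . . .
    . . . . . .
T1:
  2·area = 80  (B↔C swapped to make it positive)
  edge (8, 6)→(2, 14): d=(-6,8) right/bottom  bias=-1
  edge (2, 14)→(1, 2): d=(-1,-12) top-left  bias=+0
  edge (1, 2)→(8, 6): d=(7,4) right/bottom  bias=-1
    (1,2)@(3, 5): e=[46,21,13] → X
    (2,2)@(5, 5): e=[30,45,5] → X
    (3,2)@(7, 5): e=[14,69,-3] → .
    (1,3)@(3, 7): e=[34,19,27] → X
    (3,3)@(7, 7): e=[2,67,11] → X
    (4,3)@(9, 7): e=[-14,91,3] → .
    (1,4)@(3, 9): e=[22,17,41] → X
    (3,4)@(7, 9): e=[-10,65,25] → .
    (1,5)@(3, 11): e=[10,15,55] → X
    (2,5)@(5, 11): e=[-6,39,47] → .
    (1,6)@(3, 13): e=[-2,13,69] → .
  covered (8 px):
    . . . . . .
    . . . . . .
    . X X . . .
    . X X X . .
    . X X . . .
    . X . . . .
    . . . . . .
    . . . . . .
    . . . . . .
    . . . . . .
    . . . . . .
    . . . . . .
T2:
  2·area = 108
  edge (8, 22)→(2, 24): d=(-6,2) right/bottom  bias=-1
  edge (2, 24)→(8, 4): d=(6,-20) top-left  bias=+0
  edge (8, 4)→(8, 22): d=(0,18) right/bottom  bias=-1
    (3,4)@(7, 9): e=[80,10,18] → X
    (4,4)@(9, 9): e=[76,50,-18] → .
    (3,5)@(7, 11): e=[68,22,18] → X
    (4,5)@(9, 11): e=[64,62,-18] → .
    (3,6)@(7, 13): e=[56,34,18] → X
    (4,6)@(9, 13): e=[52,74,-18] → .
    (2,7)@(5, 15): e=[48,6,54] → X
    (4,7)@(9, 15): e=[40,86,-18] → .
    (2,8)@(5, 17): e=[36,18,54] → X
    (4,8)@(9, 17): e=[28,98,-18] → .
    (2,9)@(5, 19): e=[24,30,54] → X
    (4,9)@(9, 19): e=[16,110,-18] → .
    (5,10)@(11, 21): e=[0,162,-54] → .  [on edge]
    (2,11)@(5, 23): e=[0,54,54] → .  [on edge]
  covered (13 px):
    . . . . . .
    . . . . . .
    . . . . . .
    . . . . . .
    . . . X . .
    . . . X . .
    . . . X . .
    . . X X . .
    . . X X . .
    . . X X . .
    . X X X . .
    . X . . . .
T3:
  2·area = 4  (B↔C swapped to make it positive)
  edge (8, 16)→(8, 18): d=(0,2) right/bottom  bias=-1
  edge (8, 18)→(6, 0): d=(-2,-18) top-left  bias=+0
  edge (6, 0)→(8, 16): d=(2,16) right/bottom  bias=-1
    (3,4)@(7, 9): e=[2,0,2] → X  [on edge]
    (4,4)@(9, 9): e=[-2,36,-30] → .
    (3,5)@(7, 11): e=[2,-4,6] → .
  covered (1 px):
    . . . . . .
    . . . . . .
    . . . . . .
    . . . . . .
    . . . X . .
    . . . . . .
    . . . . . .
    . . . . . .
    . . . . . .
    . . . . . .
    . . . . . .
    . . . . . .

Answer: [[3,4],[3,5],[3,6],[2,7],[3,7],[2,8],[3,8],[2,9],[3,9],[1,10],[2,10],[3,10],[1,11]]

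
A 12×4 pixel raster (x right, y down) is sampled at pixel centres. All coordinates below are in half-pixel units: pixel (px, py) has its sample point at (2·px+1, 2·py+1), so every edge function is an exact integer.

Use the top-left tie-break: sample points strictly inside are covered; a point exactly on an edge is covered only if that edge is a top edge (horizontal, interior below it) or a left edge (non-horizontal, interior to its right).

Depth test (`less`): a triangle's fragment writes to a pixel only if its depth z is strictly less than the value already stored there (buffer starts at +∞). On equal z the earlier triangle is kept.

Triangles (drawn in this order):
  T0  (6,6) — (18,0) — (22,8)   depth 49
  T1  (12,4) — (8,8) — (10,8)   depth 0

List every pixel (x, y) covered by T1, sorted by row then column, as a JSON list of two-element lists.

T0:
  2·area = 120
  edge (6, 6)→(18, 0): d=(12,-6) top-left  bias=+0
  edge (18, 0)→(22, 8): d=(4,8) right/bottom  bias=-1
  edge (22, 8)→(6, 6): d=(-16,-2) top-left  bias=+0
    (8,0)@(17, 1): e=[6,12,102] → █
    (9,0)@(19, 1): e=[18,-4,106] → ·
    (6,1)@(13, 3): e=[6,52,62] → █
    (7,1)@(15, 3): e=[18,36,66] → █
    (9,1)@(19, 3): e=[42,4,74] → █
    (10,1)@(21, 3): e=[54,-12,78] → ·
    (4,2)@(9, 5): e=[6,92,22] → █
    (5,2)@(11, 5): e=[18,76,26] → █
    (10,2)@(21, 5): e=[78,-4,46] → ·
    (4,3)@(9, 7): e=[30,100,-10] → ·
    (5,3)@(11, 7): e=[42,84,-6] → ·
    (6,3)@(13, 7): e=[54,68,-2] → ·
  covered (15 px):
    · · · · · · · · █ · · ·
    · · · · · · █ █ █ █ · ·
    · · · · █ █ █ █ █ █ · ·
    · · · · · · · █ █ █ █ ·
T1:
  2·area = 8  (B↔C swapped to make it positive)
  edge (12, 4)→(10, 8): d=(-2,4) right/bottom  bias=-1
  edge (10, 8)→(8, 8): d=(-2,0) right/bottom  bias=-1
  edge (8, 8)→(12, 4): d=(4,-4) top-left  bias=+0
    (7,0)@(15, 1): e=[-6,14,0] → ·  [on edge]
    (6,1)@(13, 3): e=[-2,10,0] → ·  [on edge]
    (5,2)@(11, 5): e=[2,6,0] → █  [on edge]
    (6,2)@(13, 5): e=[-6,6,8] → ·
    (4,3)@(9, 7): e=[6,2,0] → █  [on edge]
    (5,3)@(11, 7): e=[-2,2,8] → ·
  covered (2 px):
    · · · · · · · · · · · ·
    · · · · · · · · · · · ·
    · · · · · █ · · · · · ·
    · · · · █ · · · · · · ·

Result: [[5,2],[4,3]]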